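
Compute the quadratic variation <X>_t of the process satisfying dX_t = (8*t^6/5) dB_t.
<X>_t = 64*t^13/325

For an Itô process dX_t = a(t) dt + b(t) dB_t, the quadratic variation is <X>_t = int_0^t b(s)^2 ds (the drift term does not contribute). Here b(s) = 8*s^6/5, so
  b(s)^2 = 64*s^12/25.
Integrating from 0 to t:
  <X>_t = int_0^t (64*s^12/25) ds = 64*t^13/325.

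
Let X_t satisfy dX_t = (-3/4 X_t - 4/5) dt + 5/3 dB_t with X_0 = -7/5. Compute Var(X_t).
Var(X_t) = 50/27 - 50*exp(-3*t/2)/27

The variance V(t) = Var(X_t) satisfies V'(t) = 2 a V(t) + c^2 with V(0) = 0 (drift coefficient is linear in X, diffusion is constant). With a = -3/4, c = 5/3, the solution is
  V(t) = (c^2 / (2 a)) * (exp(2 a t) - 1)
       = ((5/3)^2 / (2*(-3/4))) * (exp((-3/2) t) - 1)
       = 50/27 - 50*exp(-3*t/2)/27.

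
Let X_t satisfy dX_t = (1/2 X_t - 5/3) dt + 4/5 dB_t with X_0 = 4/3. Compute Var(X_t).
Var(X_t) = 16*exp(t)/25 - 16/25

The variance V(t) = Var(X_t) satisfies V'(t) = 2 a V(t) + c^2 with V(0) = 0 (drift coefficient is linear in X, diffusion is constant). With a = 1/2, c = 4/5, the solution is
  V(t) = (c^2 / (2 a)) * (exp(2 a t) - 1)
       = ((4/5)^2 / (2*(1/2))) * (exp(1 t) - 1)
       = 16*exp(t)/25 - 16/25.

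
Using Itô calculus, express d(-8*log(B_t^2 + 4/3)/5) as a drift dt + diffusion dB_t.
d(-8*log(B_t^2 + 4/3)/5) = (24*(3*B_t^2 - 4)/(5*(3*B_t^2 + 4)^2)) dt + (-48*B_t/(15*B_t^2 + 20)) dB_t

Itô's formula for f(B_t) gives d f(B_t) = f'(B_t) dB_t + (1/2) f''(B_t) dt. Compute derivatives of f(x) = -8*log(x^2 + 4/3)/5:
  f'(x)  = -48*x/(15*x^2 + 20)
  f''(x) = 48*(3*x^2 - 4)/(5*(3*x^2 + 4)^2)
Substitute x = B_t and multiply the f'' term by 1/2:
  drift     = (1/2) * (48*(3*x^2 - 4)/(5*(3*x^2 + 4)^2)) evaluated at B_t = 24*(3*B_t^2 - 4)/(5*(3*B_t^2 + 4)^2)
  diffusion = (-48*x/(15*x^2 + 20)) evaluated at B_t = -48*B_t/(15*B_t^2 + 20)
Therefore d(-8*log(B_t^2 + 4/3)/5) = (24*(3*B_t^2 - 4)/(5*(3*B_t^2 + 4)^2)) dt + (-48*B_t/(15*B_t^2 + 20)) dB_t.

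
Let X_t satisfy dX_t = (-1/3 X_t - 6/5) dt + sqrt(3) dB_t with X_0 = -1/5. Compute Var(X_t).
Var(X_t) = 9/2 - 9*exp(-2*t/3)/2

The variance V(t) = Var(X_t) satisfies V'(t) = 2 a V(t) + c^2 with V(0) = 0 (drift coefficient is linear in X, diffusion is constant). With a = -1/3, c = sqrt(3), the solution is
  V(t) = (c^2 / (2 a)) * (exp(2 a t) - 1)
       = (sqrt(3)^2 / (2*(-1/3))) * (exp((-2/3) t) - 1)
       = 9/2 - 9*exp(-2*t/3)/2.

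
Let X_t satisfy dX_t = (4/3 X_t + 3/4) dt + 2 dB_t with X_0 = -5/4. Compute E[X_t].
E[X_t] = -11*exp(4*t/3)/16 - 9/16

Taking expectations and using E[dB_t] = 0, the mean m(t) = E[X_t] satisfies the ODE m'(t) = a m(t) + b with m(0) = x_0. With a = 4/3, b = 3/4, x_0 = -5/4, the solution is
  m(t) = x_0 * exp(a t) + (b/a) * (exp(a t) - 1)
       = (-5/4) * exp((4/3) t) + ((3/4)/(4/3)) * (exp((4/3) t) - 1)
       = -11*exp(4*t/3)/16 - 9/16.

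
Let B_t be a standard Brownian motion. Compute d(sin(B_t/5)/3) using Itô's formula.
d(sin(B_t/5)/3) = (-sin(B_t/5)/150) dt + (cos(B_t/5)/15) dB_t

Itô's formula for f(B_t) gives d f(B_t) = f'(B_t) dB_t + (1/2) f''(B_t) dt. Compute derivatives of f(x) = sin(x/5)/3:
  f'(x)  = cos(x/5)/15
  f''(x) = -sin(x/5)/75
Substitute x = B_t and multiply the f'' term by 1/2:
  drift     = (1/2) * (-sin(x/5)/75) evaluated at B_t = -sin(B_t/5)/150
  diffusion = (cos(x/5)/15) evaluated at B_t = cos(B_t/5)/15
Therefore d(sin(B_t/5)/3) = (-sin(B_t/5)/150) dt + (cos(B_t/5)/15) dB_t.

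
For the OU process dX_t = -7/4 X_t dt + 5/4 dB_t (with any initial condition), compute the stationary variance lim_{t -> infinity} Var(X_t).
lim Var(X_t) = 25/56

The OU SDE dX = -theta X dt + sigma dB admits the integrating factor exp(theta t): d(exp(theta t) X_t) = sigma exp(theta t) dB_t. Integrating from 0 to t gives X_t = x_0 * exp(-theta t) + sigma * int_0^t exp(-theta (t-s)) dB_s for any initial x_0. The Itô integral has variance (by the Itô isometry) sigma^2 * int_0^t exp(-2 theta (t - s)) ds = sigma^2 * (1 - exp(-2 theta t)) / (2 theta), independent of x_0.
With theta = 7/4, sigma = 5/4:
  Var(X_t) = (5/4)^2 * (1 - exp(-2*7/4 t)) / (2 * 7/4) = 25/56 - 25*exp(-7*t/2)/56.
As t -> infinity, exp(-2*7/4 t) -> 0, so the stationary variance is sigma^2 / (2 theta) = 25/56.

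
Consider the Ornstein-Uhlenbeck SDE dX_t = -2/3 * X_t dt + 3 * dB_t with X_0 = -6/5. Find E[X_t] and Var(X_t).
E[X_t] = -6*exp(-2*t/3)/5; Var(X_t) = 27/4 - 27*exp(-4*t/3)/4

The OU SDE dX = -theta X dt + sigma dB admits the integrating factor exp(theta t): d(exp(theta t) X_t) = sigma exp(theta t) dB_t. Integrating from 0 to t:
  X_t = x_0 * exp(-theta t) + sigma * int_0^t exp(-theta (t-s)) dB_s.
The Itô integral has mean 0 and (by the Itô isometry) variance sigma^2 * int_0^t exp(-2 theta (t - s)) ds = sigma^2 * (1 - exp(-2 theta t)) / (2 theta).
With theta = 2/3, sigma = 3, x_0 = -6/5:
  E[X_t] = -6/5 * exp(-2/3 t) = -6*exp(-2*t/3)/5
  Var(X_t) = (3)^2 * (1 - exp(-2*2/3 t)) / (2 * 2/3) = 27/4 - 27*exp(-4*t/3)/4.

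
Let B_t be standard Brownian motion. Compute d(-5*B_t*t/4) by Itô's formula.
d(-5*B_t*t/4) = (-5*B_t/4) dt + (-5*t/4) dB_t

Itô's formula for f(t, x): d f(t, B_t) = (f_t + (1/2) f_xx) dt + f_x dB_t. Compute partials of f(t, x) = -5*t*x/4:
  f_t(t,x)  = -5*x/4
  f_x(t,x)  = -5*t/4
  f_xx(t,x) = 0
Assemble drift = f_t + (1/2) f_xx = -5*x/4 and diffusion = f_x = -5*t/4. Substituting x = B_t:
  d(-5*B_t*t/4) = (-5*B_t/4) dt + (-5*t/4) dB_t.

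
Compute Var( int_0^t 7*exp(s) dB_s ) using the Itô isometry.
Var = 49*exp(2*t)/2 - 49/2

The Itô integral of a deterministic integrand f(s) has mean 0 because each increment f(s) * (B_{s+ds} - B_s) has mean 0. By the Itô isometry:
  Var( int_0^t f(s) dB_s ) = E[ (int_0^t f(s) dB_s)^2 ] = int_0^t f(s)^2 ds.
Here f(s) = 7*exp(s), so f(s)^2 = 49*exp(2*s). Integrate:
  int_0^t (49*exp(2*s)) ds = 49*exp(2*t)/2 - 49/2.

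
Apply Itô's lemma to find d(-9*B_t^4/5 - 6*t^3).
d(-9*B_t^4/5 - 6*t^3) = (-54*B_t^2/5 - 18*t^2) dt + (-36*B_t^3/5) dB_t

Itô's formula for f(t, x): d f(t, B_t) = (f_t + (1/2) f_xx) dt + f_x dB_t. Compute partials of f(t, x) = -6*t^3 - 9*x^4/5:
  f_t(t,x)  = -18*t^2
  f_x(t,x)  = -36*x^3/5
  f_xx(t,x) = -108*x^2/5
Assemble drift = f_t + (1/2) f_xx = -18*t^2 - 54*x^2/5 and diffusion = f_x = -36*x^3/5. Substituting x = B_t:
  d(-9*B_t^4/5 - 6*t^3) = (-54*B_t^2/5 - 18*t^2) dt + (-36*B_t^3/5) dB_t.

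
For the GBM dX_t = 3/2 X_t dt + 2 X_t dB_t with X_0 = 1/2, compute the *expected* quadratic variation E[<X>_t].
E[<X>_t] = exp(7*t)/7 - 1/7

<X>_t = int_0^t (2 * X_s)^2 ds. Taking expectation inside the integral: E[<X>_t] = 2^2 * int_0^t E[X_s^2] ds. For GBM, E[X_s^2] = x_0^2 * exp((2 mu + sigma^2) s). Integrating:
  E[<X>_t] = 2^2 * (1/2)^2 * (exp((2*(3/2) + 2^2) t) - 1) / (2*(3/2) + 2^2)
           = 2^2 * (1/2)^2 * (exp(7 t) - 1) / 7 = exp(7*t)/7 - 1/7.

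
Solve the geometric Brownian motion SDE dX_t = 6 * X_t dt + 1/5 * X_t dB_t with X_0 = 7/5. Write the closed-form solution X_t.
X_t = 7/5 * exp((299/50) * t + (1/5) * B_t)

For GBM dX = mu X dt + sigma X dB with X_0 = x_0, apply Itô to Y = log X: dY = (mu - sigma^2/2) dt + sigma dB, so Y_t = log(x_0) + (mu - sigma^2/2) t + sigma B_t and hence X_t = x_0 * exp((mu - sigma^2/2) t + sigma B_t).
With mu = 6, sigma = 1/5, x_0 = 7/5, this gives:
  X_t = 7/5 * exp((299/50) * t + (1/5) * B_t).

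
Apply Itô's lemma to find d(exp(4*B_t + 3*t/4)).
d(exp(4*B_t + 3*t/4)) = (35*exp(4*B_t + 3*t/4)/4) dt + (4*exp(4*B_t + 3*t/4)) dB_t

Itô's formula for f(t, x): d f(t, B_t) = (f_t + (1/2) f_xx) dt + f_x dB_t. Compute partials of f(t, x) = exp(3*t/4 + 4*x):
  f_t(t,x)  = 3*exp(3*t/4 + 4*x)/4
  f_x(t,x)  = 4*exp(3*t/4 + 4*x)
  f_xx(t,x) = 16*exp(3*t/4 + 4*x)
Assemble drift = f_t + (1/2) f_xx = 35*exp(3*t/4 + 4*x)/4 and diffusion = f_x = 4*exp(3*t/4 + 4*x). Substituting x = B_t:
  d(exp(4*B_t + 3*t/4)) = (35*exp(4*B_t + 3*t/4)/4) dt + (4*exp(4*B_t + 3*t/4)) dB_t.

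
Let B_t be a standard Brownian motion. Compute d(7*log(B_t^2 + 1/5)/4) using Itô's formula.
d(7*log(B_t^2 + 1/5)/4) = (35*(1 - 5*B_t^2)/(4*(5*B_t^2 + 1)^2)) dt + (35*B_t/(2*(5*B_t^2 + 1))) dB_t

Itô's formula for f(B_t) gives d f(B_t) = f'(B_t) dB_t + (1/2) f''(B_t) dt. Compute derivatives of f(x) = 7*log(x^2 + 1/5)/4:
  f'(x)  = 35*x/(2*(5*x^2 + 1))
  f''(x) = 35*(1 - 5*x^2)/(2*(5*x^2 + 1)^2)
Substitute x = B_t and multiply the f'' term by 1/2:
  drift     = (1/2) * (35*(1 - 5*x^2)/(2*(5*x^2 + 1)^2)) evaluated at B_t = 35*(1 - 5*B_t^2)/(4*(5*B_t^2 + 1)^2)
  diffusion = (35*x/(2*(5*x^2 + 1))) evaluated at B_t = 35*B_t/(2*(5*B_t^2 + 1))
Therefore d(7*log(B_t^2 + 1/5)/4) = (35*(1 - 5*B_t^2)/(4*(5*B_t^2 + 1)^2)) dt + (35*B_t/(2*(5*B_t^2 + 1))) dB_t.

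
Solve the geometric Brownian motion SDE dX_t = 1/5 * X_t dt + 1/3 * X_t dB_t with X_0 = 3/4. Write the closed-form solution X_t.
X_t = 3/4 * exp((13/90) * t + (1/3) * B_t)

For GBM dX = mu X dt + sigma X dB with X_0 = x_0, apply Itô to Y = log X: dY = (mu - sigma^2/2) dt + sigma dB, so Y_t = log(x_0) + (mu - sigma^2/2) t + sigma B_t and hence X_t = x_0 * exp((mu - sigma^2/2) t + sigma B_t).
With mu = 1/5, sigma = 1/3, x_0 = 3/4, this gives:
  X_t = 3/4 * exp((13/90) * t + (1/3) * B_t).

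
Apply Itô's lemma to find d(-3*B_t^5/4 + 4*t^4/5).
d(-3*B_t^5/4 + 4*t^4/5) = (-15*B_t^3/2 + 16*t^3/5) dt + (-15*B_t^4/4) dB_t

Itô's formula for f(t, x): d f(t, B_t) = (f_t + (1/2) f_xx) dt + f_x dB_t. Compute partials of f(t, x) = 4*t^4/5 - 3*x^5/4:
  f_t(t,x)  = 16*t^3/5
  f_x(t,x)  = -15*x^4/4
  f_xx(t,x) = -15*x^3
Assemble drift = f_t + (1/2) f_xx = 16*t^3/5 - 15*x^3/2 and diffusion = f_x = -15*x^4/4. Substituting x = B_t:
  d(-3*B_t^5/4 + 4*t^4/5) = (-15*B_t^3/2 + 16*t^3/5) dt + (-15*B_t^4/4) dB_t.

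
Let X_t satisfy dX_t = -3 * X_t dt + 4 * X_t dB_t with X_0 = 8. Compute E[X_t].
E[X_t] = 8*exp(-3*t)

For GBM dX = mu X dt + sigma X dB with X_0 = x_0, apply Itô to Y = log X: dY = (mu - sigma^2/2) dt + sigma dB, so Y_t = log(x_0) + (mu - sigma^2/2) t + sigma B_t and hence X_t = x_0 * exp((mu - sigma^2/2) t + sigma B_t).
With mu = -3, sigma = 4, x_0 = 8, this gives:
  X_t = 8 * exp((-11) * t + (4) * B_t).
Since sigma*B_t ~ Normal(0, sigma^2 t), E[exp(sigma*B_t)] = exp(sigma^2 t / 2); so E[X_t] = x_0 * exp((mu - sigma^2/2) t) * exp(sigma^2 t / 2) = x_0 * exp(mu t) = 8*exp(-3*t).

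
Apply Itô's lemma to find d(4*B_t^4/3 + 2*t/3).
d(4*B_t^4/3 + 2*t/3) = (8*B_t^2 + 2/3) dt + (16*B_t^3/3) dB_t

Itô's formula for f(t, x): d f(t, B_t) = (f_t + (1/2) f_xx) dt + f_x dB_t. Compute partials of f(t, x) = 2*t/3 + 4*x^4/3:
  f_t(t,x)  = 2/3
  f_x(t,x)  = 16*x^3/3
  f_xx(t,x) = 16*x^2
Assemble drift = f_t + (1/2) f_xx = 8*x^2 + 2/3 and diffusion = f_x = 16*x^3/3. Substituting x = B_t:
  d(4*B_t^4/3 + 2*t/3) = (8*B_t^2 + 2/3) dt + (16*B_t^3/3) dB_t.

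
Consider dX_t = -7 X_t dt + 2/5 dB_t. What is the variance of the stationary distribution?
lim Var(X_t) = 2/175

The OU SDE dX = -theta X dt + sigma dB admits the integrating factor exp(theta t): d(exp(theta t) X_t) = sigma exp(theta t) dB_t. Integrating from 0 to t gives X_t = x_0 * exp(-theta t) + sigma * int_0^t exp(-theta (t-s)) dB_s for any initial x_0. The Itô integral has variance (by the Itô isometry) sigma^2 * int_0^t exp(-2 theta (t - s)) ds = sigma^2 * (1 - exp(-2 theta t)) / (2 theta), independent of x_0.
With theta = 7, sigma = 2/5:
  Var(X_t) = (2/5)^2 * (1 - exp(-2*7 t)) / (2 * 7) = 2/175 - 2*exp(-14*t)/175.
As t -> infinity, exp(-2*7 t) -> 0, so the stationary variance is sigma^2 / (2 theta) = 2/175.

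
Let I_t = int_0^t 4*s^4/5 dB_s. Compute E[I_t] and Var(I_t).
E[I_t] = 0; Var(I_t) = 16*t^9/225

The Itô integral of a deterministic integrand f(s) has mean 0 because each increment f(s) * (B_{s+ds} - B_s) has mean 0. By the Itô isometry:
  Var( int_0^t f(s) dB_s ) = E[ (int_0^t f(s) dB_s)^2 ] = int_0^t f(s)^2 ds.
Here f(s) = 4*s^4/5, so f(s)^2 = 16*s^8/25. Integrate:
  int_0^t (16*s^8/25) ds = 16*t^9/225.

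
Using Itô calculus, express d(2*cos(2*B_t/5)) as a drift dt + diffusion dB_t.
d(2*cos(2*B_t/5)) = (-4*cos(2*B_t/5)/25) dt + (-4*sin(2*B_t/5)/5) dB_t

Itô's formula for f(B_t) gives d f(B_t) = f'(B_t) dB_t + (1/2) f''(B_t) dt. Compute derivatives of f(x) = 2*cos(2*x/5):
  f'(x)  = -4*sin(2*x/5)/5
  f''(x) = -8*cos(2*x/5)/25
Substitute x = B_t and multiply the f'' term by 1/2:
  drift     = (1/2) * (-8*cos(2*x/5)/25) evaluated at B_t = -4*cos(2*B_t/5)/25
  diffusion = (-4*sin(2*x/5)/5) evaluated at B_t = -4*sin(2*B_t/5)/5
Therefore d(2*cos(2*B_t/5)) = (-4*cos(2*B_t/5)/25) dt + (-4*sin(2*B_t/5)/5) dB_t.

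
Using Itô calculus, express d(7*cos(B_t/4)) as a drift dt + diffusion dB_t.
d(7*cos(B_t/4)) = (-7*cos(B_t/4)/32) dt + (-7*sin(B_t/4)/4) dB_t

Itô's formula for f(B_t) gives d f(B_t) = f'(B_t) dB_t + (1/2) f''(B_t) dt. Compute derivatives of f(x) = 7*cos(x/4):
  f'(x)  = -7*sin(x/4)/4
  f''(x) = -7*cos(x/4)/16
Substitute x = B_t and multiply the f'' term by 1/2:
  drift     = (1/2) * (-7*cos(x/4)/16) evaluated at B_t = -7*cos(B_t/4)/32
  diffusion = (-7*sin(x/4)/4) evaluated at B_t = -7*sin(B_t/4)/4
Therefore d(7*cos(B_t/4)) = (-7*cos(B_t/4)/32) dt + (-7*sin(B_t/4)/4) dB_t.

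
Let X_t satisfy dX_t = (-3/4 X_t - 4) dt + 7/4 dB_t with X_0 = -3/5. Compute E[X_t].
E[X_t] = -16/3 + 71*exp(-3*t/4)/15

Taking expectations and using E[dB_t] = 0, the mean m(t) = E[X_t] satisfies the ODE m'(t) = a m(t) + b with m(0) = x_0. With a = -3/4, b = -4, x_0 = -3/5, the solution is
  m(t) = x_0 * exp(a t) + (b/a) * (exp(a t) - 1)
       = (-3/5) * exp((-3/4) t) + ((-4)/(-3/4)) * (exp((-3/4) t) - 1)
       = -16/3 + 71*exp(-3*t/4)/15.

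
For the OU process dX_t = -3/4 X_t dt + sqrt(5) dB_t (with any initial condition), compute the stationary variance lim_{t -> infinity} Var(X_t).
lim Var(X_t) = 10/3

The OU SDE dX = -theta X dt + sigma dB admits the integrating factor exp(theta t): d(exp(theta t) X_t) = sigma exp(theta t) dB_t. Integrating from 0 to t gives X_t = x_0 * exp(-theta t) + sigma * int_0^t exp(-theta (t-s)) dB_s for any initial x_0. The Itô integral has variance (by the Itô isometry) sigma^2 * int_0^t exp(-2 theta (t - s)) ds = sigma^2 * (1 - exp(-2 theta t)) / (2 theta), independent of x_0.
With theta = 3/4, sigma = sqrt(5):
  Var(X_t) = (sqrt(5))^2 * (1 - exp(-2*3/4 t)) / (2 * 3/4) = 10/3 - 10*exp(-3*t/2)/3.
As t -> infinity, exp(-2*3/4 t) -> 0, so the stationary variance is sigma^2 / (2 theta) = 10/3.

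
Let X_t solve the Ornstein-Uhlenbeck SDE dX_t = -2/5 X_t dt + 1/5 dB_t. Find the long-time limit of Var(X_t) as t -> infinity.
lim Var(X_t) = 1/20

The OU SDE dX = -theta X dt + sigma dB admits the integrating factor exp(theta t): d(exp(theta t) X_t) = sigma exp(theta t) dB_t. Integrating from 0 to t gives X_t = x_0 * exp(-theta t) + sigma * int_0^t exp(-theta (t-s)) dB_s for any initial x_0. The Itô integral has variance (by the Itô isometry) sigma^2 * int_0^t exp(-2 theta (t - s)) ds = sigma^2 * (1 - exp(-2 theta t)) / (2 theta), independent of x_0.
With theta = 2/5, sigma = 1/5:
  Var(X_t) = (1/5)^2 * (1 - exp(-2*2/5 t)) / (2 * 2/5) = 1/20 - exp(-4*t/5)/20.
As t -> infinity, exp(-2*2/5 t) -> 0, so the stationary variance is sigma^2 / (2 theta) = 1/20.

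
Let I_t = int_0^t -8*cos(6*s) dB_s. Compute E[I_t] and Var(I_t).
E[I_t] = 0; Var(I_t) = 32*t + 8*sin(12*t)/3

The Itô integral of a deterministic integrand f(s) has mean 0 because each increment f(s) * (B_{s+ds} - B_s) has mean 0. By the Itô isometry:
  Var( int_0^t f(s) dB_s ) = E[ (int_0^t f(s) dB_s)^2 ] = int_0^t f(s)^2 ds.
Here f(s) = -8*cos(6*s), so f(s)^2 = 64*cos(6*s)^2. Integrate:
  int_0^t (64*cos(6*s)^2) ds = 32*t + 8*sin(12*t)/3.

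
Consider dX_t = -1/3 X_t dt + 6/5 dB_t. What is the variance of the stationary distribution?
lim Var(X_t) = 54/25

The OU SDE dX = -theta X dt + sigma dB admits the integrating factor exp(theta t): d(exp(theta t) X_t) = sigma exp(theta t) dB_t. Integrating from 0 to t gives X_t = x_0 * exp(-theta t) + sigma * int_0^t exp(-theta (t-s)) dB_s for any initial x_0. The Itô integral has variance (by the Itô isometry) sigma^2 * int_0^t exp(-2 theta (t - s)) ds = sigma^2 * (1 - exp(-2 theta t)) / (2 theta), independent of x_0.
With theta = 1/3, sigma = 6/5:
  Var(X_t) = (6/5)^2 * (1 - exp(-2*1/3 t)) / (2 * 1/3) = 54/25 - 54*exp(-2*t/3)/25.
As t -> infinity, exp(-2*1/3 t) -> 0, so the stationary variance is sigma^2 / (2 theta) = 54/25.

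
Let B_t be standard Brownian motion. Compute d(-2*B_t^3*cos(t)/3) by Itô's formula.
d(-2*B_t^3*cos(t)/3) = (2*B_t*(B_t^2*sin(t) - 3*cos(t))/3) dt + (-2*B_t^2*cos(t)) dB_t

Itô's formula for f(t, x): d f(t, B_t) = (f_t + (1/2) f_xx) dt + f_x dB_t. Compute partials of f(t, x) = -2*x^3*cos(t)/3:
  f_t(t,x)  = 2*x^3*sin(t)/3
  f_x(t,x)  = -2*x^2*cos(t)
  f_xx(t,x) = -4*x*cos(t)
Assemble drift = f_t + (1/2) f_xx = 2*x*(x^2*sin(t) - 3*cos(t))/3 and diffusion = f_x = -2*x^2*cos(t). Substituting x = B_t:
  d(-2*B_t^3*cos(t)/3) = (2*B_t*(B_t^2*sin(t) - 3*cos(t))/3) dt + (-2*B_t^2*cos(t)) dB_t.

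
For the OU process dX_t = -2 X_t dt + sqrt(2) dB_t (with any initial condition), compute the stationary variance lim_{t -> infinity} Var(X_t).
lim Var(X_t) = 1/2

The OU SDE dX = -theta X dt + sigma dB admits the integrating factor exp(theta t): d(exp(theta t) X_t) = sigma exp(theta t) dB_t. Integrating from 0 to t gives X_t = x_0 * exp(-theta t) + sigma * int_0^t exp(-theta (t-s)) dB_s for any initial x_0. The Itô integral has variance (by the Itô isometry) sigma^2 * int_0^t exp(-2 theta (t - s)) ds = sigma^2 * (1 - exp(-2 theta t)) / (2 theta), independent of x_0.
With theta = 2, sigma = sqrt(2):
  Var(X_t) = (sqrt(2))^2 * (1 - exp(-2*2 t)) / (2 * 2) = 1/2 - exp(-4*t)/2.
As t -> infinity, exp(-2*2 t) -> 0, so the stationary variance is sigma^2 / (2 theta) = 1/2.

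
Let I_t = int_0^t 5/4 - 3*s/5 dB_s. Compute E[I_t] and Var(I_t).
E[I_t] = 0; Var(I_t) = t*(48*t^2 - 300*t + 625)/400

The Itô integral of a deterministic integrand f(s) has mean 0 because each increment f(s) * (B_{s+ds} - B_s) has mean 0. By the Itô isometry:
  Var( int_0^t f(s) dB_s ) = E[ (int_0^t f(s) dB_s)^2 ] = int_0^t f(s)^2 ds.
Here f(s) = 5/4 - 3*s/5, so f(s)^2 = (12*s - 25)^2/400. Integrate:
  int_0^t ((12*s - 25)^2/400) ds = t*(48*t^2 - 300*t + 625)/400.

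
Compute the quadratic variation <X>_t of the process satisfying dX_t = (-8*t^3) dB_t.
<X>_t = 64*t^7/7

For an Itô process dX_t = a(t) dt + b(t) dB_t, the quadratic variation is <X>_t = int_0^t b(s)^2 ds (the drift term does not contribute). Here b(s) = -8*s^3, so
  b(s)^2 = 64*s^6.
Integrating from 0 to t:
  <X>_t = int_0^t (64*s^6) ds = 64*t^7/7.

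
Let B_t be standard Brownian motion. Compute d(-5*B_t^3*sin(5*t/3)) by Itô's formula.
d(-5*B_t^3*sin(5*t/3)) = (-25*B_t^3*cos(5*t/3)/3 - 15*B_t*sin(5*t/3)) dt + (-15*B_t^2*sin(5*t/3)) dB_t

Itô's formula for f(t, x): d f(t, B_t) = (f_t + (1/2) f_xx) dt + f_x dB_t. Compute partials of f(t, x) = -5*x^3*sin(5*t/3):
  f_t(t,x)  = -25*x^3*cos(5*t/3)/3
  f_x(t,x)  = -15*x^2*sin(5*t/3)
  f_xx(t,x) = -30*x*sin(5*t/3)
Assemble drift = f_t + (1/2) f_xx = -25*x^3*cos(5*t/3)/3 - 15*x*sin(5*t/3) and diffusion = f_x = -15*x^2*sin(5*t/3). Substituting x = B_t:
  d(-5*B_t^3*sin(5*t/3)) = (-25*B_t^3*cos(5*t/3)/3 - 15*B_t*sin(5*t/3)) dt + (-15*B_t^2*sin(5*t/3)) dB_t.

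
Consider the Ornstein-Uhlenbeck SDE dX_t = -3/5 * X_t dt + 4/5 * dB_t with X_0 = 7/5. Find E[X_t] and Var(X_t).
E[X_t] = 7*exp(-3*t/5)/5; Var(X_t) = 8/15 - 8*exp(-6*t/5)/15

The OU SDE dX = -theta X dt + sigma dB admits the integrating factor exp(theta t): d(exp(theta t) X_t) = sigma exp(theta t) dB_t. Integrating from 0 to t:
  X_t = x_0 * exp(-theta t) + sigma * int_0^t exp(-theta (t-s)) dB_s.
The Itô integral has mean 0 and (by the Itô isometry) variance sigma^2 * int_0^t exp(-2 theta (t - s)) ds = sigma^2 * (1 - exp(-2 theta t)) / (2 theta).
With theta = 3/5, sigma = 4/5, x_0 = 7/5:
  E[X_t] = 7/5 * exp(-3/5 t) = 7*exp(-3*t/5)/5
  Var(X_t) = (4/5)^2 * (1 - exp(-2*3/5 t)) / (2 * 3/5) = 8/15 - 8*exp(-6*t/5)/15.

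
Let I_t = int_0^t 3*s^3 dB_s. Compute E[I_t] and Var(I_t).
E[I_t] = 0; Var(I_t) = 9*t^7/7

The Itô integral of a deterministic integrand f(s) has mean 0 because each increment f(s) * (B_{s+ds} - B_s) has mean 0. By the Itô isometry:
  Var( int_0^t f(s) dB_s ) = E[ (int_0^t f(s) dB_s)^2 ] = int_0^t f(s)^2 ds.
Here f(s) = 3*s^3, so f(s)^2 = 9*s^6. Integrate:
  int_0^t (9*s^6) ds = 9*t^7/7.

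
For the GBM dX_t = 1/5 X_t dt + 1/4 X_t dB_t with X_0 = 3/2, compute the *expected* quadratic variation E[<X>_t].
E[<X>_t] = 45*exp(37*t/80)/148 - 45/148

<X>_t = int_0^t ((1/4) * X_s)^2 ds. Taking expectation inside the integral: E[<X>_t] = (1/4)^2 * int_0^t E[X_s^2] ds. For GBM, E[X_s^2] = x_0^2 * exp((2 mu + sigma^2) s). Integrating:
  E[<X>_t] = (1/4)^2 * (3/2)^2 * (exp((2*(1/5) + (1/4)^2) t) - 1) / (2*(1/5) + (1/4)^2)
           = (1/4)^2 * (3/2)^2 * (exp((37/80) t) - 1) / (37/80) = 45*exp(37*t/80)/148 - 45/148.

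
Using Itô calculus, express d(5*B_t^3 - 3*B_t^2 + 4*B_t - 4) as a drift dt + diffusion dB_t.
d(5*B_t^3 - 3*B_t^2 + 4*B_t - 4) = (15*B_t - 3) dt + (15*B_t^2 - 6*B_t + 4) dB_t

Itô's formula for f(B_t) gives d f(B_t) = f'(B_t) dB_t + (1/2) f''(B_t) dt. Compute derivatives of f(x) = 5*x^3 - 3*x^2 + 4*x - 4:
  f'(x)  = 15*x^2 - 6*x + 4
  f''(x) = 30*x - 6
Substitute x = B_t and multiply the f'' term by 1/2:
  drift     = (1/2) * (30*x - 6) evaluated at B_t = 15*B_t - 3
  diffusion = (15*x^2 - 6*x + 4) evaluated at B_t = 15*B_t^2 - 6*B_t + 4
Therefore d(5*B_t^3 - 3*B_t^2 + 4*B_t - 4) = (15*B_t - 3) dt + (15*B_t^2 - 6*B_t + 4) dB_t.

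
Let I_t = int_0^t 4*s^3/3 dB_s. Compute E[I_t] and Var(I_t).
E[I_t] = 0; Var(I_t) = 16*t^7/63

The Itô integral of a deterministic integrand f(s) has mean 0 because each increment f(s) * (B_{s+ds} - B_s) has mean 0. By the Itô isometry:
  Var( int_0^t f(s) dB_s ) = E[ (int_0^t f(s) dB_s)^2 ] = int_0^t f(s)^2 ds.
Here f(s) = 4*s^3/3, so f(s)^2 = 16*s^6/9. Integrate:
  int_0^t (16*s^6/9) ds = 16*t^7/63.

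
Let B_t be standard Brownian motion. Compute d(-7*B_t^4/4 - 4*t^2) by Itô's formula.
d(-7*B_t^4/4 - 4*t^2) = (-21*B_t^2/2 - 8*t) dt + (-7*B_t^3) dB_t

Itô's formula for f(t, x): d f(t, B_t) = (f_t + (1/2) f_xx) dt + f_x dB_t. Compute partials of f(t, x) = -4*t^2 - 7*x^4/4:
  f_t(t,x)  = -8*t
  f_x(t,x)  = -7*x^3
  f_xx(t,x) = -21*x^2
Assemble drift = f_t + (1/2) f_xx = -8*t - 21*x^2/2 and diffusion = f_x = -7*x^3. Substituting x = B_t:
  d(-7*B_t^4/4 - 4*t^2) = (-21*B_t^2/2 - 8*t) dt + (-7*B_t^3) dB_t.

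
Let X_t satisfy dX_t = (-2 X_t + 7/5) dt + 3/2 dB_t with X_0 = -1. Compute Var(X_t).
Var(X_t) = 9/16 - 9*exp(-4*t)/16

The variance V(t) = Var(X_t) satisfies V'(t) = 2 a V(t) + c^2 with V(0) = 0 (drift coefficient is linear in X, diffusion is constant). With a = -2, c = 3/2, the solution is
  V(t) = (c^2 / (2 a)) * (exp(2 a t) - 1)
       = ((3/2)^2 / (2*(-2))) * (exp((-4) t) - 1)
       = 9/16 - 9*exp(-4*t)/16.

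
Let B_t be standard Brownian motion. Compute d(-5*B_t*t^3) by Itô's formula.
d(-5*B_t*t^3) = (-15*B_t*t^2) dt + (-5*t^3) dB_t

Itô's formula for f(t, x): d f(t, B_t) = (f_t + (1/2) f_xx) dt + f_x dB_t. Compute partials of f(t, x) = -5*t^3*x:
  f_t(t,x)  = -15*t^2*x
  f_x(t,x)  = -5*t^3
  f_xx(t,x) = 0
Assemble drift = f_t + (1/2) f_xx = -15*t^2*x and diffusion = f_x = -5*t^3. Substituting x = B_t:
  d(-5*B_t*t^3) = (-15*B_t*t^2) dt + (-5*t^3) dB_t.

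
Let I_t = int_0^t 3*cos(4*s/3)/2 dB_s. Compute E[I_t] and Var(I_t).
E[I_t] = 0; Var(I_t) = 9*t/8 + 27*sin(4*t/3)*cos(4*t/3)/32

The Itô integral of a deterministic integrand f(s) has mean 0 because each increment f(s) * (B_{s+ds} - B_s) has mean 0. By the Itô isometry:
  Var( int_0^t f(s) dB_s ) = E[ (int_0^t f(s) dB_s)^2 ] = int_0^t f(s)^2 ds.
Here f(s) = 3*cos(4*s/3)/2, so f(s)^2 = 9*cos(4*s/3)^2/4. Integrate:
  int_0^t (9*cos(4*s/3)^2/4) ds = 9*t/8 + 27*sin(4*t/3)*cos(4*t/3)/32.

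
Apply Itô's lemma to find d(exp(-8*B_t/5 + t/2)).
d(exp(-8*B_t/5 + t/2)) = (89*exp(-8*B_t/5 + t/2)/50) dt + (-8*exp(-8*B_t/5 + t/2)/5) dB_t

Itô's formula for f(t, x): d f(t, B_t) = (f_t + (1/2) f_xx) dt + f_x dB_t. Compute partials of f(t, x) = exp(t/2 - 8*x/5):
  f_t(t,x)  = exp(t/2 - 8*x/5)/2
  f_x(t,x)  = -8*exp(t/2 - 8*x/5)/5
  f_xx(t,x) = 64*exp(t/2 - 8*x/5)/25
Assemble drift = f_t + (1/2) f_xx = 89*exp(t/2 - 8*x/5)/50 and diffusion = f_x = -8*exp(t/2 - 8*x/5)/5. Substituting x = B_t:
  d(exp(-8*B_t/5 + t/2)) = (89*exp(-8*B_t/5 + t/2)/50) dt + (-8*exp(-8*B_t/5 + t/2)/5) dB_t.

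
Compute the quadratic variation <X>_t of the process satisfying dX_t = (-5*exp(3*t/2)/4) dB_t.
<X>_t = 25*exp(3*t)/48 - 25/48

For an Itô process dX_t = a(t) dt + b(t) dB_t, the quadratic variation is <X>_t = int_0^t b(s)^2 ds (the drift term does not contribute). Here b(s) = -5*exp(3*s/2)/4, so
  b(s)^2 = 25*exp(3*s)/16.
Integrating from 0 to t:
  <X>_t = int_0^t (25*exp(3*s)/16) ds = 25*exp(3*t)/48 - 25/48.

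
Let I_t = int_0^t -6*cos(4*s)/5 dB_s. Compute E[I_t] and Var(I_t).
E[I_t] = 0; Var(I_t) = 18*t/25 + 9*sin(4*t)*cos(4*t)/50

The Itô integral of a deterministic integrand f(s) has mean 0 because each increment f(s) * (B_{s+ds} - B_s) has mean 0. By the Itô isometry:
  Var( int_0^t f(s) dB_s ) = E[ (int_0^t f(s) dB_s)^2 ] = int_0^t f(s)^2 ds.
Here f(s) = -6*cos(4*s)/5, so f(s)^2 = 36*cos(4*s)^2/25. Integrate:
  int_0^t (36*cos(4*s)^2/25) ds = 18*t/25 + 9*sin(4*t)*cos(4*t)/50.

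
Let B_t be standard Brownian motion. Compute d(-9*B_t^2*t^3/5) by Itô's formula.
d(-9*B_t^2*t^3/5) = (9*t^2*(-3*B_t^2 - t)/5) dt + (-18*B_t*t^3/5) dB_t

Itô's formula for f(t, x): d f(t, B_t) = (f_t + (1/2) f_xx) dt + f_x dB_t. Compute partials of f(t, x) = -9*t^3*x^2/5:
  f_t(t,x)  = -27*t^2*x^2/5
  f_x(t,x)  = -18*t^3*x/5
  f_xx(t,x) = -18*t^3/5
Assemble drift = f_t + (1/2) f_xx = 9*t^2*(-t - 3*x^2)/5 and diffusion = f_x = -18*t^3*x/5. Substituting x = B_t:
  d(-9*B_t^2*t^3/5) = (9*t^2*(-3*B_t^2 - t)/5) dt + (-18*B_t*t^3/5) dB_t.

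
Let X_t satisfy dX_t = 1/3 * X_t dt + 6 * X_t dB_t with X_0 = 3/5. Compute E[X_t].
E[X_t] = 3*exp(t/3)/5

For GBM dX = mu X dt + sigma X dB with X_0 = x_0, apply Itô to Y = log X: dY = (mu - sigma^2/2) dt + sigma dB, so Y_t = log(x_0) + (mu - sigma^2/2) t + sigma B_t and hence X_t = x_0 * exp((mu - sigma^2/2) t + sigma B_t).
With mu = 1/3, sigma = 6, x_0 = 3/5, this gives:
  X_t = 3/5 * exp((-53/3) * t + (6) * B_t).
Since sigma*B_t ~ Normal(0, sigma^2 t), E[exp(sigma*B_t)] = exp(sigma^2 t / 2); so E[X_t] = x_0 * exp((mu - sigma^2/2) t) * exp(sigma^2 t / 2) = x_0 * exp(mu t) = 3*exp(t/3)/5.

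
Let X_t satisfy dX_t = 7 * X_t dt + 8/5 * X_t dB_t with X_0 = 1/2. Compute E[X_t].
E[X_t] = exp(7*t)/2

For GBM dX = mu X dt + sigma X dB with X_0 = x_0, apply Itô to Y = log X: dY = (mu - sigma^2/2) dt + sigma dB, so Y_t = log(x_0) + (mu - sigma^2/2) t + sigma B_t and hence X_t = x_0 * exp((mu - sigma^2/2) t + sigma B_t).
With mu = 7, sigma = 8/5, x_0 = 1/2, this gives:
  X_t = 1/2 * exp((143/25) * t + (8/5) * B_t).
Since sigma*B_t ~ Normal(0, sigma^2 t), E[exp(sigma*B_t)] = exp(sigma^2 t / 2); so E[X_t] = x_0 * exp((mu - sigma^2/2) t) * exp(sigma^2 t / 2) = x_0 * exp(mu t) = exp(7*t)/2.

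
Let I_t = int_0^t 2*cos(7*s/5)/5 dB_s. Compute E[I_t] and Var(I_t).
E[I_t] = 0; Var(I_t) = 2*t/25 + sin(14*t/5)/35

The Itô integral of a deterministic integrand f(s) has mean 0 because each increment f(s) * (B_{s+ds} - B_s) has mean 0. By the Itô isometry:
  Var( int_0^t f(s) dB_s ) = E[ (int_0^t f(s) dB_s)^2 ] = int_0^t f(s)^2 ds.
Here f(s) = 2*cos(7*s/5)/5, so f(s)^2 = 4*cos(7*s/5)^2/25. Integrate:
  int_0^t (4*cos(7*s/5)^2/25) ds = 2*t/25 + sin(14*t/5)/35.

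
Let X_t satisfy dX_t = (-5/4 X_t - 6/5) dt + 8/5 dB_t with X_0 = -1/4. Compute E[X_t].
E[X_t] = -24/25 + 71*exp(-5*t/4)/100

Taking expectations and using E[dB_t] = 0, the mean m(t) = E[X_t] satisfies the ODE m'(t) = a m(t) + b with m(0) = x_0. With a = -5/4, b = -6/5, x_0 = -1/4, the solution is
  m(t) = x_0 * exp(a t) + (b/a) * (exp(a t) - 1)
       = (-1/4) * exp((-5/4) t) + ((-6/5)/(-5/4)) * (exp((-5/4) t) - 1)
       = -24/25 + 71*exp(-5*t/4)/100.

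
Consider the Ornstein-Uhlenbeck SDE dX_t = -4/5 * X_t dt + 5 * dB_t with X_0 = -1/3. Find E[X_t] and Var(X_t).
E[X_t] = -exp(-4*t/5)/3; Var(X_t) = 125/8 - 125*exp(-8*t/5)/8

The OU SDE dX = -theta X dt + sigma dB admits the integrating factor exp(theta t): d(exp(theta t) X_t) = sigma exp(theta t) dB_t. Integrating from 0 to t:
  X_t = x_0 * exp(-theta t) + sigma * int_0^t exp(-theta (t-s)) dB_s.
The Itô integral has mean 0 and (by the Itô isometry) variance sigma^2 * int_0^t exp(-2 theta (t - s)) ds = sigma^2 * (1 - exp(-2 theta t)) / (2 theta).
With theta = 4/5, sigma = 5, x_0 = -1/3:
  E[X_t] = -1/3 * exp(-4/5 t) = -exp(-4*t/5)/3
  Var(X_t) = (5)^2 * (1 - exp(-2*4/5 t)) / (2 * 4/5) = 125/8 - 125*exp(-8*t/5)/8.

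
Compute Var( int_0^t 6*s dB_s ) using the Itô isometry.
Var = 12*t^3

The Itô integral of a deterministic integrand f(s) has mean 0 because each increment f(s) * (B_{s+ds} - B_s) has mean 0. By the Itô isometry:
  Var( int_0^t f(s) dB_s ) = E[ (int_0^t f(s) dB_s)^2 ] = int_0^t f(s)^2 ds.
Here f(s) = 6*s, so f(s)^2 = 36*s^2. Integrate:
  int_0^t (36*s^2) ds = 12*t^3.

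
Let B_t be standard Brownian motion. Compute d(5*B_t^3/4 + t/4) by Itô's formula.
d(5*B_t^3/4 + t/4) = (15*B_t/4 + 1/4) dt + (15*B_t^2/4) dB_t

Itô's formula for f(t, x): d f(t, B_t) = (f_t + (1/2) f_xx) dt + f_x dB_t. Compute partials of f(t, x) = t/4 + 5*x^3/4:
  f_t(t,x)  = 1/4
  f_x(t,x)  = 15*x^2/4
  f_xx(t,x) = 15*x/2
Assemble drift = f_t + (1/2) f_xx = 15*x/4 + 1/4 and diffusion = f_x = 15*x^2/4. Substituting x = B_t:
  d(5*B_t^3/4 + t/4) = (15*B_t/4 + 1/4) dt + (15*B_t^2/4) dB_t.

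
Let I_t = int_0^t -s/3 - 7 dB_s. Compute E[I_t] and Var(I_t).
E[I_t] = 0; Var(I_t) = t*(t^2 + 63*t + 1323)/27

The Itô integral of a deterministic integrand f(s) has mean 0 because each increment f(s) * (B_{s+ds} - B_s) has mean 0. By the Itô isometry:
  Var( int_0^t f(s) dB_s ) = E[ (int_0^t f(s) dB_s)^2 ] = int_0^t f(s)^2 ds.
Here f(s) = -s/3 - 7, so f(s)^2 = (s + 21)^2/9. Integrate:
  int_0^t ((s + 21)^2/9) ds = t*(t^2 + 63*t + 1323)/27.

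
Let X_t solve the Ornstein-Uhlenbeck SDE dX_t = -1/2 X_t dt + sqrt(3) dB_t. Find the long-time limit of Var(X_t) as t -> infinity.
lim Var(X_t) = 3

The OU SDE dX = -theta X dt + sigma dB admits the integrating factor exp(theta t): d(exp(theta t) X_t) = sigma exp(theta t) dB_t. Integrating from 0 to t gives X_t = x_0 * exp(-theta t) + sigma * int_0^t exp(-theta (t-s)) dB_s for any initial x_0. The Itô integral has variance (by the Itô isometry) sigma^2 * int_0^t exp(-2 theta (t - s)) ds = sigma^2 * (1 - exp(-2 theta t)) / (2 theta), independent of x_0.
With theta = 1/2, sigma = sqrt(3):
  Var(X_t) = (sqrt(3))^2 * (1 - exp(-2*1/2 t)) / (2 * 1/2) = 3 - 3*exp(-t).
As t -> infinity, exp(-2*1/2 t) -> 0, so the stationary variance is sigma^2 / (2 theta) = 3.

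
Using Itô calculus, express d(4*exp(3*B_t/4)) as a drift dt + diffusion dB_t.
d(4*exp(3*B_t/4)) = (9*exp(3*B_t/4)/8) dt + (3*exp(3*B_t/4)) dB_t

Itô's formula for f(B_t) gives d f(B_t) = f'(B_t) dB_t + (1/2) f''(B_t) dt. Compute derivatives of f(x) = 4*exp(3*x/4):
  f'(x)  = 3*exp(3*x/4)
  f''(x) = 9*exp(3*x/4)/4
Substitute x = B_t and multiply the f'' term by 1/2:
  drift     = (1/2) * (9*exp(3*x/4)/4) evaluated at B_t = 9*exp(3*B_t/4)/8
  diffusion = (3*exp(3*x/4)) evaluated at B_t = 3*exp(3*B_t/4)
Therefore d(4*exp(3*B_t/4)) = (9*exp(3*B_t/4)/8) dt + (3*exp(3*B_t/4)) dB_t.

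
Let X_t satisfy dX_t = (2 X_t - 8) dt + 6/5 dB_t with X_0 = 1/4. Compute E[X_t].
E[X_t] = 4 - 15*exp(2*t)/4

Taking expectations and using E[dB_t] = 0, the mean m(t) = E[X_t] satisfies the ODE m'(t) = a m(t) + b with m(0) = x_0. With a = 2, b = -8, x_0 = 1/4, the solution is
  m(t) = x_0 * exp(a t) + (b/a) * (exp(a t) - 1)
       = (1/4) * exp(2 t) + ((-8)/2) * (exp(2 t) - 1)
       = 4 - 15*exp(2*t)/4.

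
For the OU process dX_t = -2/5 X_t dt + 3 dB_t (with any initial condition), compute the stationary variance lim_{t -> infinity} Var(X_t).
lim Var(X_t) = 45/4

The OU SDE dX = -theta X dt + sigma dB admits the integrating factor exp(theta t): d(exp(theta t) X_t) = sigma exp(theta t) dB_t. Integrating from 0 to t gives X_t = x_0 * exp(-theta t) + sigma * int_0^t exp(-theta (t-s)) dB_s for any initial x_0. The Itô integral has variance (by the Itô isometry) sigma^2 * int_0^t exp(-2 theta (t - s)) ds = sigma^2 * (1 - exp(-2 theta t)) / (2 theta), independent of x_0.
With theta = 2/5, sigma = 3:
  Var(X_t) = (3)^2 * (1 - exp(-2*2/5 t)) / (2 * 2/5) = 45/4 - 45*exp(-4*t/5)/4.
As t -> infinity, exp(-2*2/5 t) -> 0, so the stationary variance is sigma^2 / (2 theta) = 45/4.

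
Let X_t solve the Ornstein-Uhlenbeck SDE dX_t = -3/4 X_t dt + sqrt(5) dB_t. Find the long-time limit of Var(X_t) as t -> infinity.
lim Var(X_t) = 10/3

The OU SDE dX = -theta X dt + sigma dB admits the integrating factor exp(theta t): d(exp(theta t) X_t) = sigma exp(theta t) dB_t. Integrating from 0 to t gives X_t = x_0 * exp(-theta t) + sigma * int_0^t exp(-theta (t-s)) dB_s for any initial x_0. The Itô integral has variance (by the Itô isometry) sigma^2 * int_0^t exp(-2 theta (t - s)) ds = sigma^2 * (1 - exp(-2 theta t)) / (2 theta), independent of x_0.
With theta = 3/4, sigma = sqrt(5):
  Var(X_t) = (sqrt(5))^2 * (1 - exp(-2*3/4 t)) / (2 * 3/4) = 10/3 - 10*exp(-3*t/2)/3.
As t -> infinity, exp(-2*3/4 t) -> 0, so the stationary variance is sigma^2 / (2 theta) = 10/3.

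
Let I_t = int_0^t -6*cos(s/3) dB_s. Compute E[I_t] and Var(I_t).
E[I_t] = 0; Var(I_t) = 18*t + 27*sin(2*t/3)

The Itô integral of a deterministic integrand f(s) has mean 0 because each increment f(s) * (B_{s+ds} - B_s) has mean 0. By the Itô isometry:
  Var( int_0^t f(s) dB_s ) = E[ (int_0^t f(s) dB_s)^2 ] = int_0^t f(s)^2 ds.
Here f(s) = -6*cos(s/3), so f(s)^2 = 36*cos(s/3)^2. Integrate:
  int_0^t (36*cos(s/3)^2) ds = 18*t + 27*sin(2*t/3).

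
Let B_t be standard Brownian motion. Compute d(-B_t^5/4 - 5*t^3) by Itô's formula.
d(-B_t^5/4 - 5*t^3) = (-5*B_t^3/2 - 15*t^2) dt + (-5*B_t^4/4) dB_t

Itô's formula for f(t, x): d f(t, B_t) = (f_t + (1/2) f_xx) dt + f_x dB_t. Compute partials of f(t, x) = -5*t^3 - x^5/4:
  f_t(t,x)  = -15*t^2
  f_x(t,x)  = -5*x^4/4
  f_xx(t,x) = -5*x^3
Assemble drift = f_t + (1/2) f_xx = -15*t^2 - 5*x^3/2 and diffusion = f_x = -5*x^4/4. Substituting x = B_t:
  d(-B_t^5/4 - 5*t^3) = (-5*B_t^3/2 - 15*t^2) dt + (-5*B_t^4/4) dB_t.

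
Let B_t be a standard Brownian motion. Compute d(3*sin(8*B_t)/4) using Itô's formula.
d(3*sin(8*B_t)/4) = (-24*sin(8*B_t)) dt + (6*cos(8*B_t)) dB_t

Itô's formula for f(B_t) gives d f(B_t) = f'(B_t) dB_t + (1/2) f''(B_t) dt. Compute derivatives of f(x) = 3*sin(8*x)/4:
  f'(x)  = 6*cos(8*x)
  f''(x) = -48*sin(8*x)
Substitute x = B_t and multiply the f'' term by 1/2:
  drift     = (1/2) * (-48*sin(8*x)) evaluated at B_t = -24*sin(8*B_t)
  diffusion = (6*cos(8*x)) evaluated at B_t = 6*cos(8*B_t)
Therefore d(3*sin(8*B_t)/4) = (-24*sin(8*B_t)) dt + (6*cos(8*B_t)) dB_t.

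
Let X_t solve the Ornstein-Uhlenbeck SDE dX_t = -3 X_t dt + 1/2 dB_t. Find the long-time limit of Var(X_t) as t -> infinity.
lim Var(X_t) = 1/24

The OU SDE dX = -theta X dt + sigma dB admits the integrating factor exp(theta t): d(exp(theta t) X_t) = sigma exp(theta t) dB_t. Integrating from 0 to t gives X_t = x_0 * exp(-theta t) + sigma * int_0^t exp(-theta (t-s)) dB_s for any initial x_0. The Itô integral has variance (by the Itô isometry) sigma^2 * int_0^t exp(-2 theta (t - s)) ds = sigma^2 * (1 - exp(-2 theta t)) / (2 theta), independent of x_0.
With theta = 3, sigma = 1/2:
  Var(X_t) = (1/2)^2 * (1 - exp(-2*3 t)) / (2 * 3) = 1/24 - exp(-6*t)/24.
As t -> infinity, exp(-2*3 t) -> 0, so the stationary variance is sigma^2 / (2 theta) = 1/24.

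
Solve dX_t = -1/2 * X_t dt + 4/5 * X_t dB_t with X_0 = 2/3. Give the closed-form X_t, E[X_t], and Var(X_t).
X_t = 2/3 * exp((-41/50) t + (4/5) B_t); E[X_t] = 2*exp(-t/2)/3; Var(X_t) = (4*exp(16*t/25) - 4)*exp(-t)/9

For GBM dX = mu X dt + sigma X dB with X_0 = x_0, apply Itô to Y = log X: dY = (mu - sigma^2/2) dt + sigma dB, so Y_t = log(x_0) + (mu - sigma^2/2) t + sigma B_t and hence X_t = x_0 * exp((mu - sigma^2/2) t + sigma B_t).
With mu = -1/2, sigma = 4/5, x_0 = 2/3, this gives:
  X_t = 2/3 * exp((-41/50) * t + (4/5) * B_t).
Since sigma*B_t ~ Normal(0, sigma^2 t), E[exp(sigma*B_t)] = exp(sigma^2 t / 2); so E[X_t] = x_0 * exp((mu - sigma^2/2) t) * exp(sigma^2 t / 2) = x_0 * exp(mu t) = 2*exp(-t/2)/3.
Var(X_t) = E[X_t^2] - (E[X_t])^2 = x_0^2 * exp(2 mu t) * (exp(sigma^2 t) - 1) = (4*exp(16*t/25) - 4)*exp(-t)/9.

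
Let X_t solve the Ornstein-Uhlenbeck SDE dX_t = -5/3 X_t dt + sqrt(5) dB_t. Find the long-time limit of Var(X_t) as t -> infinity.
lim Var(X_t) = 3/2

The OU SDE dX = -theta X dt + sigma dB admits the integrating factor exp(theta t): d(exp(theta t) X_t) = sigma exp(theta t) dB_t. Integrating from 0 to t gives X_t = x_0 * exp(-theta t) + sigma * int_0^t exp(-theta (t-s)) dB_s for any initial x_0. The Itô integral has variance (by the Itô isometry) sigma^2 * int_0^t exp(-2 theta (t - s)) ds = sigma^2 * (1 - exp(-2 theta t)) / (2 theta), independent of x_0.
With theta = 5/3, sigma = sqrt(5):
  Var(X_t) = (sqrt(5))^2 * (1 - exp(-2*5/3 t)) / (2 * 5/3) = 3/2 - 3*exp(-10*t/3)/2.
As t -> infinity, exp(-2*5/3 t) -> 0, so the stationary variance is sigma^2 / (2 theta) = 3/2.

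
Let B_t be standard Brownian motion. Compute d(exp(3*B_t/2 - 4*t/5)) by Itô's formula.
d(exp(3*B_t/2 - 4*t/5)) = (13*exp(3*B_t/2 - 4*t/5)/40) dt + (3*exp(3*B_t/2 - 4*t/5)/2) dB_t

Itô's formula for f(t, x): d f(t, B_t) = (f_t + (1/2) f_xx) dt + f_x dB_t. Compute partials of f(t, x) = exp(-4*t/5 + 3*x/2):
  f_t(t,x)  = -4*exp(-4*t/5 + 3*x/2)/5
  f_x(t,x)  = 3*exp(-4*t/5 + 3*x/2)/2
  f_xx(t,x) = 9*exp(-4*t/5 + 3*x/2)/4
Assemble drift = f_t + (1/2) f_xx = 13*exp(-4*t/5 + 3*x/2)/40 and diffusion = f_x = 3*exp(-4*t/5 + 3*x/2)/2. Substituting x = B_t:
  d(exp(3*B_t/2 - 4*t/5)) = (13*exp(3*B_t/2 - 4*t/5)/40) dt + (3*exp(3*B_t/2 - 4*t/5)/2) dB_t.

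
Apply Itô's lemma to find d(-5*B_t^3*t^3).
d(-5*B_t^3*t^3) = (15*B_t*t^2*(-B_t^2 - t)) dt + (-15*B_t^2*t^3) dB_t

Itô's formula for f(t, x): d f(t, B_t) = (f_t + (1/2) f_xx) dt + f_x dB_t. Compute partials of f(t, x) = -5*t^3*x^3:
  f_t(t,x)  = -15*t^2*x^3
  f_x(t,x)  = -15*t^3*x^2
  f_xx(t,x) = -30*t^3*x
Assemble drift = f_t + (1/2) f_xx = 15*t^2*x*(-t - x^2) and diffusion = f_x = -15*t^3*x^2. Substituting x = B_t:
  d(-5*B_t^3*t^3) = (15*B_t*t^2*(-B_t^2 - t)) dt + (-15*B_t^2*t^3) dB_t.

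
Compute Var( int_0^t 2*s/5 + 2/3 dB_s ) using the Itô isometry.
Var = 4*t*(3*t^2 + 15*t + 25)/225

The Itô integral of a deterministic integrand f(s) has mean 0 because each increment f(s) * (B_{s+ds} - B_s) has mean 0. By the Itô isometry:
  Var( int_0^t f(s) dB_s ) = E[ (int_0^t f(s) dB_s)^2 ] = int_0^t f(s)^2 ds.
Here f(s) = 2*s/5 + 2/3, so f(s)^2 = 4*(3*s + 5)^2/225. Integrate:
  int_0^t (4*(3*s + 5)^2/225) ds = 4*t*(3*t^2 + 15*t + 25)/225.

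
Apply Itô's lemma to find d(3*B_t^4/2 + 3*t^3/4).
d(3*B_t^4/2 + 3*t^3/4) = (9*B_t^2 + 9*t^2/4) dt + (6*B_t^3) dB_t

Itô's formula for f(t, x): d f(t, B_t) = (f_t + (1/2) f_xx) dt + f_x dB_t. Compute partials of f(t, x) = 3*t^3/4 + 3*x^4/2:
  f_t(t,x)  = 9*t^2/4
  f_x(t,x)  = 6*x^3
  f_xx(t,x) = 18*x^2
Assemble drift = f_t + (1/2) f_xx = 9*t^2/4 + 9*x^2 and diffusion = f_x = 6*x^3. Substituting x = B_t:
  d(3*B_t^4/2 + 3*t^3/4) = (9*B_t^2 + 9*t^2/4) dt + (6*B_t^3) dB_t.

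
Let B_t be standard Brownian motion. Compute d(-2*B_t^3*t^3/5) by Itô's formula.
d(-2*B_t^3*t^3/5) = (6*B_t*t^2*(-B_t^2 - t)/5) dt + (-6*B_t^2*t^3/5) dB_t

Itô's formula for f(t, x): d f(t, B_t) = (f_t + (1/2) f_xx) dt + f_x dB_t. Compute partials of f(t, x) = -2*t^3*x^3/5:
  f_t(t,x)  = -6*t^2*x^3/5
  f_x(t,x)  = -6*t^3*x^2/5
  f_xx(t,x) = -12*t^3*x/5
Assemble drift = f_t + (1/2) f_xx = 6*t^2*x*(-t - x^2)/5 and diffusion = f_x = -6*t^3*x^2/5. Substituting x = B_t:
  d(-2*B_t^3*t^3/5) = (6*B_t*t^2*(-B_t^2 - t)/5) dt + (-6*B_t^2*t^3/5) dB_t.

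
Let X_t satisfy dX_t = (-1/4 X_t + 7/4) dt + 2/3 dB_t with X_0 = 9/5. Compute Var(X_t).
Var(X_t) = 8/9 - 8*exp(-t/2)/9

The variance V(t) = Var(X_t) satisfies V'(t) = 2 a V(t) + c^2 with V(0) = 0 (drift coefficient is linear in X, diffusion is constant). With a = -1/4, c = 2/3, the solution is
  V(t) = (c^2 / (2 a)) * (exp(2 a t) - 1)
       = ((2/3)^2 / (2*(-1/4))) * (exp((-1/2) t) - 1)
       = 8/9 - 8*exp(-t/2)/9.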